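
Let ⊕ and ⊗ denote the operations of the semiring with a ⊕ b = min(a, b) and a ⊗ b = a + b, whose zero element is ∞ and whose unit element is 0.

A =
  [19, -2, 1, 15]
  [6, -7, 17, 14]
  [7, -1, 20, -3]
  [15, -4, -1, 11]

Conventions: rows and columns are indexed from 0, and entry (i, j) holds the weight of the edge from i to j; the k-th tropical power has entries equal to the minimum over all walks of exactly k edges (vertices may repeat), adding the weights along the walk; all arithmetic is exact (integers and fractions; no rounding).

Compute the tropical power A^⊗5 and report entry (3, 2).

A^⊗2:
  [4, -9, 14, -2]
  [-1, -14, 7, 7]
  [5, -8, -4, 8]
  [2, -11, 10, -4]
A^⊗3:
  [-3, -16, -3, 5]
  [-8, -21, 0, 0]
  [-2, -15, 6, -7]
  [-5, -18, -5, 3]
A^⊗4:
  [-10, -23, -2, -6]
  [-15, -28, -7, -7]
  [-9, -22, -8, -1]
  [-12, -25, -4, -8]
A^⊗5:
  [-17, -30, -9, -9]
  [-22, -35, -14, -14]
  [-16, -29, -8, -11]
  [-19, -32, -11, -11]
Key observation: the optimum is the walk 3->1->1->1->0->2, with weight (-4) + (-7) + (-7) + 6 + 1 = -11.
Optimal value attained by: walk 3->1->1->1->0->2.
Answer: (A^⊗5)[3][2] = -11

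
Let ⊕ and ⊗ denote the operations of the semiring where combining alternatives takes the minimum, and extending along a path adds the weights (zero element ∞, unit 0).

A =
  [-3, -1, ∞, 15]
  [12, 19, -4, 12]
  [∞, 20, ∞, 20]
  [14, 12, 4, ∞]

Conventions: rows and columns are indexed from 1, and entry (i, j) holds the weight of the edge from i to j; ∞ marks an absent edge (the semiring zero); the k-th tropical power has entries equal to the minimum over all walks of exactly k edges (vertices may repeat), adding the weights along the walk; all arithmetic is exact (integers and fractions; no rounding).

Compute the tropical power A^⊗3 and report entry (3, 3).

A^⊗2:
  [-6, -4, -5, 11]
  [9, 11, 15, 16]
  [32, 32, 16, 32]
  [11, 13, 8, 24]
A^⊗3:
  [-9, -7, -8, 8]
  [6, 8, 7, 23]
  [29, 31, 28, 36]
  [8, 10, 9, 25]
Key observation: the optimum is the walk 3->4->2->3, with weight 20 + 12 + (-4) = 28.
Optimal value attained by: walk 3->4->2->3.
Answer: (A^⊗3)[3][3] = 28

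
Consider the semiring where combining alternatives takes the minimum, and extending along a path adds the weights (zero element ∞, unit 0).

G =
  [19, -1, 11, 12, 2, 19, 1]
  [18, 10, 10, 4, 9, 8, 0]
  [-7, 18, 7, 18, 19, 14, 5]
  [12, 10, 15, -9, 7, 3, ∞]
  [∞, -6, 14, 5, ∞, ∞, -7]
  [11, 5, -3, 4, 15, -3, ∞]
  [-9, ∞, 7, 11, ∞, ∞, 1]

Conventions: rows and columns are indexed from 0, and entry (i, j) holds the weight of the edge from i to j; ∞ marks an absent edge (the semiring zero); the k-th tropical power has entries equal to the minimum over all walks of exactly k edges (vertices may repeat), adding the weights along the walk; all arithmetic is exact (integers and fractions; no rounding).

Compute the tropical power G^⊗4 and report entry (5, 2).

G^⊗2:
  [-8, -4, 8, 3, 8, 7, -5]
  [-9, 3, 5, -5, 11, 5, 1]
  [-4, -8, 4, 5, -5, 11, -6]
  [3, 1, 0, -18, -2, -6, 0]
  [-16, 4, 0, -4, 3, 2, -6]
  [-10, 2, -6, -5, 11, -6, 2]
  [-8, -10, 2, 2, -7, 10, -8]
G^⊗3:
  [-14, -9, 2, -6, -6, 4, -7]
  [-8, -10, 2, -14, -7, -2, -8]
  [-15, -11, 1, -4, -2, 0, -12]
  [-9, -8, -9, -27, -11, -15, -9]
  [-15, -17, -5, -13, -14, -1, -15]
  [-13, -11, -9, -14, -8, -9, -9]
  [-17, -13, -1, -7, -6, -2, -14]
G^⊗4:
  [-16, -15, -3, -15, -12, -3, -13]
  [-17, -13, -5, -23, -7, -11, -14]
  [-21, -16, -5, -13, -13, -3, -14]
  [-18, -17, -18, -36, -20, -24, -18]
  [-24, -20, -8, -22, -13, -10, -21]
  [-18, -14, -12, -23, -11, -12, -15]
  [-23, -18, -7, -16, -15, -5, -16]
Key observation: the optimum is the walk 5->5->5->5->2, with weight (-3) + (-3) + (-3) + (-3) = -12.
Optimal value attained by: walk 5->5->5->5->2.
Answer: (G^⊗4)[5][2] = -12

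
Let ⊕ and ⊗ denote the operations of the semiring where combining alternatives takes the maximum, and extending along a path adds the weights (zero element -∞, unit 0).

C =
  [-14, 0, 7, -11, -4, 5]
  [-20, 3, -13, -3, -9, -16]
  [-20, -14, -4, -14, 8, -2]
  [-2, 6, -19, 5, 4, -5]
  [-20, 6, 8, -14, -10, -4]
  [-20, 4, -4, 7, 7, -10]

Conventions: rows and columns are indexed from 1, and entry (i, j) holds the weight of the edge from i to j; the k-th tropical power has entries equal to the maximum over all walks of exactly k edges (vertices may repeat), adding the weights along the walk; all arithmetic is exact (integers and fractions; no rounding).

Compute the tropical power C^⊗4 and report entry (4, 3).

C^⊗2:
  [-13, 9, 4, 12, 15, 5]
  [-5, 6, -1, 2, 1, -8]
  [-12, 14, 16, 5, 5, 4]
  [3, 11, 12, 10, 9, 3]
  [-12, 9, 4, 3, 16, 6]
  [5, 13, 15, 12, 11, 3]
C^⊗3:
  [10, 21, 23, 17, 16, 11]
  [0, 9, 9, 7, 7, 0]
  [3, 17, 13, 11, 24, 14]
  [8, 16, 17, 15, 20, 10]
  [1, 22, 24, 13, 13, 12]
  [10, 18, 19, 17, 23, 13]
C^⊗4:
  [15, 24, 24, 22, 31, 21]
  [5, 13, 15, 12, 17, 7]
  [9, 30, 32, 21, 21, 20]
  [13, 26, 28, 20, 25, 16]
  [11, 25, 21, 19, 32, 22]
  [15, 29, 31, 22, 27, 19]
Key observation: the optimum is the walk 4->5->3->5->3, with weight 4 + 8 + 8 + 8 = 28.
Optimal value attained by: walk 4->5->3->5->3.
Answer: (C^⊗4)[4][3] = 28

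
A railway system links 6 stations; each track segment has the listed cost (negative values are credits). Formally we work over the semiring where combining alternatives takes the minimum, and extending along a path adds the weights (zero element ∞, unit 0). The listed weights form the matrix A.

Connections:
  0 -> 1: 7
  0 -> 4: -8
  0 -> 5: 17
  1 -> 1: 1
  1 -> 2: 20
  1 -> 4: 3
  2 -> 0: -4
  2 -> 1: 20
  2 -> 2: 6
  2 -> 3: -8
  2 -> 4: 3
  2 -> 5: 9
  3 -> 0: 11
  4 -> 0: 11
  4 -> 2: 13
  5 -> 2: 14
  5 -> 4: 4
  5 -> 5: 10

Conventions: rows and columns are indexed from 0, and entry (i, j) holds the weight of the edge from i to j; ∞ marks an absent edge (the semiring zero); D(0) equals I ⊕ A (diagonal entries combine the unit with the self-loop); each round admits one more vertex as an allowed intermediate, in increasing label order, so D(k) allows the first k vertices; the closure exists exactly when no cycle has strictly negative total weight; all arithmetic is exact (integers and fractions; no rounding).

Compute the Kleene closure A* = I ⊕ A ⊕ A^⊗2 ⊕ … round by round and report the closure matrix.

D(0):
  [0, 7, ∞, ∞, -8, 17]
  [∞, 0, 20, ∞, 3, ∞]
  [-4, 20, 0, -8, 3, 9]
  [11, ∞, ∞, 0, ∞, ∞]
  [11, ∞, 13, ∞, 0, ∞]
  [∞, ∞, 14, ∞, 4, 0]
D(1):
  [0, 7, ∞, ∞, -8, 17]
  [∞, 0, 20, ∞, 3, ∞]
  [-4, 3, 0, -8, -12, 9]
  [11, 18, ∞, 0, 3, 28]
  [11, 18, 13, ∞, 0, 28]
  [∞, ∞, 14, ∞, 4, 0]
D(2):
  [0, 7, 27, ∞, -8, 17]
  [∞, 0, 20, ∞, 3, ∞]
  [-4, 3, 0, -8, -12, 9]
  [11, 18, 38, 0, 3, 28]
  [11, 18, 13, ∞, 0, 28]
  [∞, ∞, 14, ∞, 4, 0]
D(3):
  [0, 7, 27, 19, -8, 17]
  [16, 0, 20, 12, 3, 29]
  [-4, 3, 0, -8, -12, 9]
  [11, 18, 38, 0, 3, 28]
  [9, 16, 13, 5, 0, 22]
  [10, 17, 14, 6, 2, 0]
D(4):
  [0, 7, 27, 19, -8, 17]
  [16, 0, 20, 12, 3, 29]
  [-4, 3, 0, -8, -12, 9]
  [11, 18, 38, 0, 3, 28]
  [9, 16, 13, 5, 0, 22]
  [10, 17, 14, 6, 2, 0]
D(5):
  [0, 7, 5, -3, -8, 14]
  [12, 0, 16, 8, 3, 25]
  [-4, 3, 0, -8, -12, 9]
  [11, 18, 16, 0, 3, 25]
  [9, 16, 13, 5, 0, 22]
  [10, 17, 14, 6, 2, 0]
D(6):
  [0, 7, 5, -3, -8, 14]
  [12, 0, 16, 8, 3, 25]
  [-4, 3, 0, -8, -12, 9]
  [11, 18, 16, 0, 3, 25]
  [9, 16, 13, 5, 0, 22]
  [10, 17, 14, 6, 2, 0]
Answer: A* = [[0, 7, 5, -3, -8, 14], [12, 0, 16, 8, 3, 25], [-4, 3, 0, -8, -12, 9], [11, 18, 16, 0, 3, 25], [9, 16, 13, 5, 0, 22], [10, 17, 14, 6, 2, 0]]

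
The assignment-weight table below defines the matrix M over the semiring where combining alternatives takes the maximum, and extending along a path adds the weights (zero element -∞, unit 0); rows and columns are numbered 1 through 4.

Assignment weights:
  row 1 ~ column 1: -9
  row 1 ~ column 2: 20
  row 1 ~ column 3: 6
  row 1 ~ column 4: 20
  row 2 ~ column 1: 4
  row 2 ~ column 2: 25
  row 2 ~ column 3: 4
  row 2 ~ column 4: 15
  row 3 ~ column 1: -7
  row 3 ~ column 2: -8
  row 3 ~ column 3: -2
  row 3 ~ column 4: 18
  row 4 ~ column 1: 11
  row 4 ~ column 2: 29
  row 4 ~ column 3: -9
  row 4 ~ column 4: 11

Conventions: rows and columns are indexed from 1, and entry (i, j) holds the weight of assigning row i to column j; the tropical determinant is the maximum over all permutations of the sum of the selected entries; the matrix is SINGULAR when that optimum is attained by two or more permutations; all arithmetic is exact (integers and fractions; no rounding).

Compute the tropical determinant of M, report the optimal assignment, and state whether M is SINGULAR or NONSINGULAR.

σ = (1, 2, 3, 4): (-9) + 25 + (-2) + 11 = 25
σ = (1, 2, 4, 3): (-9) + 25 + 18 + (-9) = 25
σ = (1, 3, 2, 4): (-9) + 4 + (-8) + 11 = -2
σ = (1, 3, 4, 2): (-9) + 4 + 18 + 29 = 42
σ = (1, 4, 2, 3): (-9) + 15 + (-8) + (-9) = -11
σ = (1, 4, 3, 2): (-9) + 15 + (-2) + 29 = 33
σ = (2, 1, 3, 4): 20 + 4 + (-2) + 11 = 33
σ = (2, 1, 4, 3): 20 + 4 + 18 + (-9) = 33
σ = (2, 3, 1, 4): 20 + 4 + (-7) + 11 = 28
σ = (2, 3, 4, 1): 20 + 4 + 18 + 11 = 53
σ = (2, 4, 1, 3): 20 + 15 + (-7) + (-9) = 19
σ = (2, 4, 3, 1): 20 + 15 + (-2) + 11 = 44
σ = (3, 1, 2, 4): 6 + 4 + (-8) + 11 = 13
σ = (3, 1, 4, 2): 6 + 4 + 18 + 29 = 57
σ = (3, 2, 1, 4): 6 + 25 + (-7) + 11 = 35
σ = (3, 2, 4, 1): 6 + 25 + 18 + 11 = 60
σ = (3, 4, 1, 2): 6 + 15 + (-7) + 29 = 43
σ = (3, 4, 2, 1): 6 + 15 + (-8) + 11 = 24
σ = (4, 1, 2, 3): 20 + 4 + (-8) + (-9) = 7
σ = (4, 1, 3, 2): 20 + 4 + (-2) + 29 = 51
σ = (4, 2, 1, 3): 20 + 25 + (-7) + (-9) = 29
σ = (4, 2, 3, 1): 20 + 25 + (-2) + 11 = 54
σ = (4, 3, 1, 2): 20 + 4 + (-7) + 29 = 46
σ = (4, 3, 2, 1): 20 + 4 + (-8) + 11 = 27
Optimal value attained by: σ = (3, 2, 4, 1).
Answer: det⊕(M) = 60; verdict: NONSINGULAR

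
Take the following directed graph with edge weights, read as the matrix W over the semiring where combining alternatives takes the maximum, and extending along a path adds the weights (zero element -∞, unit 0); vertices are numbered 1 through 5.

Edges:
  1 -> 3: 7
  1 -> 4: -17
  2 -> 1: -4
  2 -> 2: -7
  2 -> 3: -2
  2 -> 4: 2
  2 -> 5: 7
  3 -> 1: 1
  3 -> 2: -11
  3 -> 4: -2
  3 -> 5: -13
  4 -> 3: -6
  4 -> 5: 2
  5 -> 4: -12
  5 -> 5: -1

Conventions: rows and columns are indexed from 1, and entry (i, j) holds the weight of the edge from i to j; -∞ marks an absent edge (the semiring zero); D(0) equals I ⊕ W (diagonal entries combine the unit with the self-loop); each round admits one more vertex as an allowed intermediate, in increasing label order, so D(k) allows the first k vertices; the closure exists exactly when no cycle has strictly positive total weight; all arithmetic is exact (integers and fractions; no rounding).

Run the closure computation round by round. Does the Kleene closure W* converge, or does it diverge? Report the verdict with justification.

D(0):
  [0, -∞, 7, -17, -∞]
  [-4, 0, -2, 2, 7]
  [1, -11, 0, -2, -13]
  [-∞, -∞, -6, 0, 2]
  [-∞, -∞, -∞, -12, 0]
Detection: at round 1, diagonal entry (3, 3) turns strictly positive.
Key observation: the cycle 3->1->3 has total weight 1 + 7, which is strictly positive.
Answer: DIVERGES — positive cycle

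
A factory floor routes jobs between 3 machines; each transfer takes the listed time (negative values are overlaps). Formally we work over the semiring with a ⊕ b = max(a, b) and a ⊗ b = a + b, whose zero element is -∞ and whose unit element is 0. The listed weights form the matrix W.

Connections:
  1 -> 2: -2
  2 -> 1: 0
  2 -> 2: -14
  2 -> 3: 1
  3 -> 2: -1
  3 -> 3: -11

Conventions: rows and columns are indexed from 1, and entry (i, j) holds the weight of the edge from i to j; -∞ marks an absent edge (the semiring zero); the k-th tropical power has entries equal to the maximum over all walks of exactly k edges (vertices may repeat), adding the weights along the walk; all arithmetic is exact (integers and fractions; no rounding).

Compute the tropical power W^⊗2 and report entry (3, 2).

W^⊗2:
  [-2, -16, -1]
  [-14, 0, -10]
  [-1, -12, 0]
Key observation: the optimum is the walk 3->3->2, with weight (-11) + (-1) = -12.
Optimal value attained by: walk 3->3->2.
Answer: (W^⊗2)[3][2] = -12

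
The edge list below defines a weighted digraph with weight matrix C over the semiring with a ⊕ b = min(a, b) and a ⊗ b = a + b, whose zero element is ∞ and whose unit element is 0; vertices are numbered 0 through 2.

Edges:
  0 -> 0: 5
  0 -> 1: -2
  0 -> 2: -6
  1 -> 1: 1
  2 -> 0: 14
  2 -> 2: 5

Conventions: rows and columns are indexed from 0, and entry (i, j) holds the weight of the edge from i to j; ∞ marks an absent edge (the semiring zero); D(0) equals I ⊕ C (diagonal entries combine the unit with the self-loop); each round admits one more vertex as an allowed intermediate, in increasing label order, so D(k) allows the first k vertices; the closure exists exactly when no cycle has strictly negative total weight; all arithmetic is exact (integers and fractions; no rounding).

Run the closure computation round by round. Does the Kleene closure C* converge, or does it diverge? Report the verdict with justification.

D(0):
  [0, -2, -6]
  [∞, 0, ∞]
  [14, ∞, 0]
D(1):
  [0, -2, -6]
  [∞, 0, ∞]
  [14, 12, 0]
D(2):
  [0, -2, -6]
  [∞, 0, ∞]
  [14, 12, 0]
D(3):
  [0, -2, -6]
  [∞, 0, ∞]
  [14, 12, 0]
Key observation: every diagonal entry stays at the unit through all rounds, so no improving cycle exists.
Answer: CONVERGES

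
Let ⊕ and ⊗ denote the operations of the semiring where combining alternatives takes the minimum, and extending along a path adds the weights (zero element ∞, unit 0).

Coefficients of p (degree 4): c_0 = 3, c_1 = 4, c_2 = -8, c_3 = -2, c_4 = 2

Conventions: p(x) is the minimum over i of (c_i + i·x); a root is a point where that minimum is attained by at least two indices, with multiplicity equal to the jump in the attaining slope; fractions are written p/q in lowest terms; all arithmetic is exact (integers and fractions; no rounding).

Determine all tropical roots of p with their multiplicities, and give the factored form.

hull edge (i=0, c=3) to (i=2, c=-8): slope -11/2, span 2
hull edge (i=2, c=-8) to (i=4, c=2): slope 5, span 2
Factored form: p(x) = 2 ⊗ (x ⊕ (-5)) ⊗ (x ⊕ (-5)) ⊗ (x ⊕ 11/2) ⊗ (x ⊕ 11/2)
Answer: roots = -5 (mult 2), 11/2 (mult 2)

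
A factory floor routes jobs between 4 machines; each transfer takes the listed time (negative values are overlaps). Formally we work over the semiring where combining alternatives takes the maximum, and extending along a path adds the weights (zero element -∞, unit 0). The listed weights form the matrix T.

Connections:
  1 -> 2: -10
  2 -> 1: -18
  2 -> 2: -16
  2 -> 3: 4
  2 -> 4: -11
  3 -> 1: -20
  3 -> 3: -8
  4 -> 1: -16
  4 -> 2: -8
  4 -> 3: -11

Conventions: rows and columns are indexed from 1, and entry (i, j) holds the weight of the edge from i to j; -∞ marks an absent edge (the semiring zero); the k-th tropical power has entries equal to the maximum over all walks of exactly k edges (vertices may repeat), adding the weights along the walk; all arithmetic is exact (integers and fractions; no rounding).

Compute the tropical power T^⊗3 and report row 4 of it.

T^⊗2:
  [-28, -26, -6, -21]
  [-16, -19, -4, -27]
  [-28, -30, -16, -∞]
  [-26, -24, -4, -19]
T^⊗3:
  [-26, -29, -14, -37]
  [-24, -26, -12, -30]
  [-36, -38, -24, -41]
  [-24, -27, -12, -35]
Answer: row 4 of T^⊗3 = [-24, -27, -12, -35]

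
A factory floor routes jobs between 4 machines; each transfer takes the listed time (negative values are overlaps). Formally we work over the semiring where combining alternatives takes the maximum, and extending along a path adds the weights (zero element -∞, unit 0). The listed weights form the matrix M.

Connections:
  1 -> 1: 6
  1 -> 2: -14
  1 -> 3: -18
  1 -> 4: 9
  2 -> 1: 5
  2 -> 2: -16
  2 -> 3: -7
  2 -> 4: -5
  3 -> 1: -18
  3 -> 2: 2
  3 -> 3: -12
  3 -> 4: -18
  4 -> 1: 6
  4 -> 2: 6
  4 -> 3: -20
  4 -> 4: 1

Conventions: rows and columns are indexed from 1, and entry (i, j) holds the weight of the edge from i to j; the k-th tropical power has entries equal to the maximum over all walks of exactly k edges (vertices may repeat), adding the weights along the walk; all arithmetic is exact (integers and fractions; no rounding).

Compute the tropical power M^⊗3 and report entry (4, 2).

M^⊗2:
  [15, 15, -11, 15]
  [11, 1, -13, 14]
  [7, -10, -5, -3]
  [12, 7, -1, 15]
M^⊗3:
  [21, 21, 8, 24]
  [20, 20, -6, 20]
  [13, 3, -11, 16]
  [21, 21, 0, 21]
Key observation: the optimum is the walk 4->1->4->2, with weight 6 + 9 + 6 = 21.
Optimal value attained by: walk 4->1->4->2.
Answer: (M^⊗3)[4][2] = 21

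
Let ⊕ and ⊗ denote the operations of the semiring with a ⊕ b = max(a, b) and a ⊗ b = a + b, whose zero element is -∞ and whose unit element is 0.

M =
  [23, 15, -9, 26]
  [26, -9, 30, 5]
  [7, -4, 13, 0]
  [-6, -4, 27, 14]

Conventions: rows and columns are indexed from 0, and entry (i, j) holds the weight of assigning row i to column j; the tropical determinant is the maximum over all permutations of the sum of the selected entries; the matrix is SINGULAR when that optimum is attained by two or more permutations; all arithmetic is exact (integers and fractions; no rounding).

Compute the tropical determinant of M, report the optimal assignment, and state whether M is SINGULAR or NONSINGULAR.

σ = (0, 1, 2, 3): 23 + (-9) + 13 + 14 = 41
σ = (0, 1, 3, 2): 23 + (-9) + 0 + 27 = 41
σ = (0, 2, 1, 3): 23 + 30 + (-4) + 14 = 63
σ = (0, 2, 3, 1): 23 + 30 + 0 + (-4) = 49
σ = (0, 3, 1, 2): 23 + 5 + (-4) + 27 = 51
σ = (0, 3, 2, 1): 23 + 5 + 13 + (-4) = 37
σ = (1, 0, 2, 3): 15 + 26 + 13 + 14 = 68
σ = (1, 0, 3, 2): 15 + 26 + 0 + 27 = 68
σ = (1, 2, 0, 3): 15 + 30 + 7 + 14 = 66
σ = (1, 2, 3, 0): 15 + 30 + 0 + (-6) = 39
σ = (1, 3, 0, 2): 15 + 5 + 7 + 27 = 54
σ = (1, 3, 2, 0): 15 + 5 + 13 + (-6) = 27
σ = (2, 0, 1, 3): (-9) + 26 + (-4) + 14 = 27
σ = (2, 0, 3, 1): (-9) + 26 + 0 + (-4) = 13
σ = (2, 1, 0, 3): (-9) + (-9) + 7 + 14 = 3
σ = (2, 1, 3, 0): (-9) + (-9) + 0 + (-6) = -24
σ = (2, 3, 0, 1): (-9) + 5 + 7 + (-4) = -1
σ = (2, 3, 1, 0): (-9) + 5 + (-4) + (-6) = -14
σ = (3, 0, 1, 2): 26 + 26 + (-4) + 27 = 75
σ = (3, 0, 2, 1): 26 + 26 + 13 + (-4) = 61
σ = (3, 1, 0, 2): 26 + (-9) + 7 + 27 = 51
σ = (3, 1, 2, 0): 26 + (-9) + 13 + (-6) = 24
σ = (3, 2, 0, 1): 26 + 30 + 7 + (-4) = 59
σ = (3, 2, 1, 0): 26 + 30 + (-4) + (-6) = 46
Optimal value attained by: σ = (3, 0, 1, 2).
Answer: det⊕(M) = 75; verdict: NONSINGULAR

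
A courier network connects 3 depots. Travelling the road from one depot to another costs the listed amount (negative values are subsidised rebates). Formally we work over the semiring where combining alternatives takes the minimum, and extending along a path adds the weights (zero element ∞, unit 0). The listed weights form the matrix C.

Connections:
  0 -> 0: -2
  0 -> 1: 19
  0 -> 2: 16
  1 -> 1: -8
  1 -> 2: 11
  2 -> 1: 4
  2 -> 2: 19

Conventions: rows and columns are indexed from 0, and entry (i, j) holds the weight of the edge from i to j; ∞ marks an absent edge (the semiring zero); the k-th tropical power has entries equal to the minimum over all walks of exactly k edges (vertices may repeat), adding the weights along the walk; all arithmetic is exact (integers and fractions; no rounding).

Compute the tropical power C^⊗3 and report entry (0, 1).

C^⊗2:
  [-4, 11, 14]
  [∞, -16, 3]
  [∞, -4, 15]
C^⊗3:
  [-6, 3, 12]
  [∞, -24, -5]
  [∞, -12, 7]
Key observation: the optimum is the walk 0->1->1->1, with weight 19 + (-8) + (-8) = 3.
Optimal value attained by: walk 0->1->1->1.
Answer: (C^⊗3)[0][1] = 3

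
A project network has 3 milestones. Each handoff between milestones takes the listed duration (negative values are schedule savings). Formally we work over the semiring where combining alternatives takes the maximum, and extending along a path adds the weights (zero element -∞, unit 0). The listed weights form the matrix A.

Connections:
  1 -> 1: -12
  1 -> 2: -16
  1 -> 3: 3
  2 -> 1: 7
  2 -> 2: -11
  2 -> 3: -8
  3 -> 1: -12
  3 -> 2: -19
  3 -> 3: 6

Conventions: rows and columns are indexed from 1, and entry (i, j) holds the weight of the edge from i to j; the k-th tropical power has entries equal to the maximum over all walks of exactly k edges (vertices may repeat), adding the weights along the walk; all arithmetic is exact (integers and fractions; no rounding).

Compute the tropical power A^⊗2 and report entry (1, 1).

A^⊗2:
  [-9, -16, 9]
  [-4, -9, 10]
  [-6, -13, 12]
Key observation: the optimum is the walk 1->2->1, with weight (-16) + 7 = -9.
Optimal value attained by: walk 1->2->1.
Answer: (A^⊗2)[1][1] = -9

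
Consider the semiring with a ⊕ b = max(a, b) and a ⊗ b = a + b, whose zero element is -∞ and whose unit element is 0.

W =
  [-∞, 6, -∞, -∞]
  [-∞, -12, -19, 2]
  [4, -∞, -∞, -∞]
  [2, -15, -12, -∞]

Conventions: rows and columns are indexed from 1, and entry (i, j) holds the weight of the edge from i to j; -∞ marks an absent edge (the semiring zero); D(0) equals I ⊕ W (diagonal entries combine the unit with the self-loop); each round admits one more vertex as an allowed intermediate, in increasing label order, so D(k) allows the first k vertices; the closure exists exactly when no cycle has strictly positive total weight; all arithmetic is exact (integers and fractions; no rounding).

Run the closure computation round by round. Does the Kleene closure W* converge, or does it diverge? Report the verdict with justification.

D(0):
  [0, 6, -∞, -∞]
  [-∞, 0, -19, 2]
  [4, -∞, 0, -∞]
  [2, -15, -12, 0]
D(1):
  [0, 6, -∞, -∞]
  [-∞, 0, -19, 2]
  [4, 10, 0, -∞]
  [2, 8, -12, 0]
Detection: at round 2, diagonal entry (4, 4) turns strictly positive.
Key observation: the cycle 4->1->2->4 has total weight 2 + 6 + 2, which is strictly positive.
Answer: DIVERGES — positive cycle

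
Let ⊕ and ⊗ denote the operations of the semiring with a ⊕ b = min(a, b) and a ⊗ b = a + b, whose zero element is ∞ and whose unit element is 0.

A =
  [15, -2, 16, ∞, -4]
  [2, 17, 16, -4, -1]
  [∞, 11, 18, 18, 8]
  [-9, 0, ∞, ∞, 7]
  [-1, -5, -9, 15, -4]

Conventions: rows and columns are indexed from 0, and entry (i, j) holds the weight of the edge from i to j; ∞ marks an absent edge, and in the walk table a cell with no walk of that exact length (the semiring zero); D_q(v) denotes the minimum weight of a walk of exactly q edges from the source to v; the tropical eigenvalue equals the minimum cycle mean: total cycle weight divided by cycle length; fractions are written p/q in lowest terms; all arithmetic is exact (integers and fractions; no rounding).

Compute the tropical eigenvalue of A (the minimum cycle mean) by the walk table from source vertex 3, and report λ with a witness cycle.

q=0: [∞, ∞, ∞, 0, ∞]
q=1: [-9, 0, ∞, ∞, 7]
q=2: [2, -11, -2, -4, -13]
q=3: [-14, -18, -22, -15, -17]
q=4: [-24, -22, -26, -22, -21]
q=5: [-31, -26, -30, -26, -28]
Optimal cycle mean attained by: cycle 0->4->1->3->0, total (-4) + (-5) + (-4) + (-9), length 4.
Answer: λ = -11/2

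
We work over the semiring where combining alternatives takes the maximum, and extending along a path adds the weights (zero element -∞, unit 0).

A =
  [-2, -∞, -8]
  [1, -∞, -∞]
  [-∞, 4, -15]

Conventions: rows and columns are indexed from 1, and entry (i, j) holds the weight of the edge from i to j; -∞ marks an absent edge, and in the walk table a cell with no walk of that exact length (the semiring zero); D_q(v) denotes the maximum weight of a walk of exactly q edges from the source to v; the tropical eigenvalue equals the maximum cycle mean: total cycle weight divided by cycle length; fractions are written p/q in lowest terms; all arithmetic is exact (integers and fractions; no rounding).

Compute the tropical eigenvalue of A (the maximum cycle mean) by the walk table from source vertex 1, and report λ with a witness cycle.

q=0: [0, -∞, -∞]
q=1: [-2, -∞, -8]
q=2: [-4, -4, -10]
q=3: [-3, -6, -12]
Optimal cycle mean attained by: cycle 1->3->2->1, total (-8) + 4 + 1, length 3.
Answer: λ = -1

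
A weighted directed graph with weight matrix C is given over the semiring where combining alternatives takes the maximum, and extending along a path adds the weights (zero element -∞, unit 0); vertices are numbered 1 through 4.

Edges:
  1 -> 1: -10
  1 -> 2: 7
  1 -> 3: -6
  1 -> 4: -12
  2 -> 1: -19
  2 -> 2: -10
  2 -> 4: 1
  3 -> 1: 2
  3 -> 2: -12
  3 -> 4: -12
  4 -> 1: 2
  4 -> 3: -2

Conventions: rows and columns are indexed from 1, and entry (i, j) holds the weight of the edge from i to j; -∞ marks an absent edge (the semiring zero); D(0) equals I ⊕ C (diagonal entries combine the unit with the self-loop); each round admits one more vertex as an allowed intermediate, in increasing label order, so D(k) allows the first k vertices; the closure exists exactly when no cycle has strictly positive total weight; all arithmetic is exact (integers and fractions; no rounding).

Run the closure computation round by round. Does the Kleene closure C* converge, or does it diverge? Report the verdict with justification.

D(0):
  [0, 7, -6, -12]
  [-19, 0, -∞, 1]
  [2, -12, 0, -12]
  [2, -∞, -2, 0]
D(1):
  [0, 7, -6, -12]
  [-19, 0, -25, 1]
  [2, 9, 0, -10]
  [2, 9, -2, 0]
Detection: at round 2, diagonal entry (4, 4) turns strictly positive.
Key observation: the cycle 4->1->2->4 has total weight 2 + 7 + 1, which is strictly positive.
Answer: DIVERGES — positive cycle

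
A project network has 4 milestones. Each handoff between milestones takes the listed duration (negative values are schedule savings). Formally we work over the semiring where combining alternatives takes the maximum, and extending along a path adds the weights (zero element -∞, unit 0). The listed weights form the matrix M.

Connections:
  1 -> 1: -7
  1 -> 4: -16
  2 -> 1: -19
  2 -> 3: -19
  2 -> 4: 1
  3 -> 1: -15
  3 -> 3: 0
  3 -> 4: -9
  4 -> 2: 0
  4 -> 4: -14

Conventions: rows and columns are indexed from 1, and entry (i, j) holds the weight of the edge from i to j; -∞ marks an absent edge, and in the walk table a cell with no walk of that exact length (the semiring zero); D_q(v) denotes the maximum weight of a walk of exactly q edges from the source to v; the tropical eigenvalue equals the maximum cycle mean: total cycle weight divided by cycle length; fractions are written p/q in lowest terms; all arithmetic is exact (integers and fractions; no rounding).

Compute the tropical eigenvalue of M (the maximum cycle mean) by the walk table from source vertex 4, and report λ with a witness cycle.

q=0: [-∞, -∞, -∞, 0]
q=1: [-∞, 0, -∞, -14]
q=2: [-19, -14, -19, 1]
q=3: [-26, 1, -19, -13]
q=4: [-18, -13, -18, 2]
Optimal cycle mean attained by: cycle 2->4->2, total 1 + 0, length 2.
Answer: λ = 1/2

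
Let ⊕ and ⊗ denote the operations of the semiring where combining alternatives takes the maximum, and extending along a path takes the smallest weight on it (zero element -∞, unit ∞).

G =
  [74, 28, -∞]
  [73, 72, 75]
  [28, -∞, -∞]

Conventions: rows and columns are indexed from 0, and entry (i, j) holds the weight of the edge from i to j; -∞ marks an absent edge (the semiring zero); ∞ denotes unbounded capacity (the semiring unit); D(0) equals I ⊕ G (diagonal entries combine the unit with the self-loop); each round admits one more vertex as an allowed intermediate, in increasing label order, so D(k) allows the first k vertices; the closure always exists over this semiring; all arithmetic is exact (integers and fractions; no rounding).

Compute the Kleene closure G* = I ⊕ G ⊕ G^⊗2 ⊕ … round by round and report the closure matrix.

D(0):
  [∞, 28, -∞]
  [73, ∞, 75]
  [28, -∞, ∞]
D(1):
  [∞, 28, -∞]
  [73, ∞, 75]
  [28, 28, ∞]
D(2):
  [∞, 28, 28]
  [73, ∞, 75]
  [28, 28, ∞]
D(3):
  [∞, 28, 28]
  [73, ∞, 75]
  [28, 28, ∞]
Answer: G* = [[∞, 28, 28], [73, ∞, 75], [28, 28, ∞]]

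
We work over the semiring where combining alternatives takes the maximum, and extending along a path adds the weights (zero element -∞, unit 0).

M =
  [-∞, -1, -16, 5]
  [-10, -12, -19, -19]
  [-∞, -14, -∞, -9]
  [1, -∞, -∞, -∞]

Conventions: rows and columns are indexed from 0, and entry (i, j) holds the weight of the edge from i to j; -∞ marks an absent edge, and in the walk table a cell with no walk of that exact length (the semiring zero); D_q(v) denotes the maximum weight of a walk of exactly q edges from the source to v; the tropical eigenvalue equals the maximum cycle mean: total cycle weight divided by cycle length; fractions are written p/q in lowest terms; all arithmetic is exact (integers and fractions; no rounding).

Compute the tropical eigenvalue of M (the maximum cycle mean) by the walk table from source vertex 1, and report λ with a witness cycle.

q=0: [-∞, 0, -∞, -∞]
q=1: [-10, -12, -19, -19]
q=2: [-18, -11, -26, -5]
q=3: [-4, -19, -30, -13]
q=4: [-12, -5, -20, 1]
Optimal cycle mean attained by: cycle 0->3->0, total 5 + 1, length 2.
Answer: λ = 3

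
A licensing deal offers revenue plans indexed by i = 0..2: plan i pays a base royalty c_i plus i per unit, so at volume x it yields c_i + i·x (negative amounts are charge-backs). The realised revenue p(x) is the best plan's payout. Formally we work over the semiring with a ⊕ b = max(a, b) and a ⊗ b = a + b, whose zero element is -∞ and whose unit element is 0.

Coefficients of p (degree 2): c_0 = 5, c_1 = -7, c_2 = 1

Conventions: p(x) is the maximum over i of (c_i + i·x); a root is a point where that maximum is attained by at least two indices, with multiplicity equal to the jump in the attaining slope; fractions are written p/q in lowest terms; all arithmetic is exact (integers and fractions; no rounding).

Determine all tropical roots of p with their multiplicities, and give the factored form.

hull edge (i=0, c=5) to (i=2, c=1): slope -2, span 2
Factored form: p(x) = 1 ⊗ (x ⊕ 2) ⊗ (x ⊕ 2)
Answer: roots = 2 (mult 2)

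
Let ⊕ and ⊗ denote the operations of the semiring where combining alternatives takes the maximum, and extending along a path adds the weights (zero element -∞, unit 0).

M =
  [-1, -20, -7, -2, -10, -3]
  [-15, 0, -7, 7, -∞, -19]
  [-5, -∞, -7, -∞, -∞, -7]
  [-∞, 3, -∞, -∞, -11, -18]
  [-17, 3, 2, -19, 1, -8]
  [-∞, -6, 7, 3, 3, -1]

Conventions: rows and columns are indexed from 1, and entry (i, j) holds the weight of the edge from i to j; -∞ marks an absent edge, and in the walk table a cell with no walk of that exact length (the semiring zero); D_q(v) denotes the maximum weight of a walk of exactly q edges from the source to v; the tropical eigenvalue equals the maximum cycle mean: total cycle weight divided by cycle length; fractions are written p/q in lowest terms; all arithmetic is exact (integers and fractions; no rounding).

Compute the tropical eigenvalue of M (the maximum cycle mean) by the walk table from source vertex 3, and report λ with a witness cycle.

q=0: [-∞, -∞, 0, -∞, -∞, -∞]
q=1: [-5, -∞, -7, -∞, -∞, -7]
q=2: [-6, -13, 0, -4, -4, -8]
q=3: [-5, -1, -1, -5, -3, -7]
q=4: [-6, 0, 0, 6, -2, -8]
q=5: [-5, 9, 0, 7, -1, -7]
q=6: [-5, 10, 2, 16, 0, -7]
Optimal cycle mean attained by: cycle 2->4->2, total 7 + 3, length 2.
Answer: λ = 5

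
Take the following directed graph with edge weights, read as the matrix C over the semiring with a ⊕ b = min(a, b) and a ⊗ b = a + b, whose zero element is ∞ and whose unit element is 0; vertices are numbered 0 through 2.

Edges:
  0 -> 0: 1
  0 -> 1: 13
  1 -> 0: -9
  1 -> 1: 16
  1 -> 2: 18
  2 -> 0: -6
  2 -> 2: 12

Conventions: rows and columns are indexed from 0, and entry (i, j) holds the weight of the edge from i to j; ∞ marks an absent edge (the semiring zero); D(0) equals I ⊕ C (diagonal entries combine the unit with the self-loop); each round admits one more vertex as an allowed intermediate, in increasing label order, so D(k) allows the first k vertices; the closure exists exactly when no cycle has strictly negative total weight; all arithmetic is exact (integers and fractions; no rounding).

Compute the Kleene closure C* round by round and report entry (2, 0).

D(0):
  [0, 13, ∞]
  [-9, 0, 18]
  [-6, ∞, 0]
D(1):
  [0, 13, ∞]
  [-9, 0, 18]
  [-6, 7, 0]
D(2):
  [0, 13, 31]
  [-9, 0, 18]
  [-6, 7, 0]
D(3):
  [0, 13, 31]
  [-9, 0, 18]
  [-6, 7, 0]
Answer: C*[2][0] = -6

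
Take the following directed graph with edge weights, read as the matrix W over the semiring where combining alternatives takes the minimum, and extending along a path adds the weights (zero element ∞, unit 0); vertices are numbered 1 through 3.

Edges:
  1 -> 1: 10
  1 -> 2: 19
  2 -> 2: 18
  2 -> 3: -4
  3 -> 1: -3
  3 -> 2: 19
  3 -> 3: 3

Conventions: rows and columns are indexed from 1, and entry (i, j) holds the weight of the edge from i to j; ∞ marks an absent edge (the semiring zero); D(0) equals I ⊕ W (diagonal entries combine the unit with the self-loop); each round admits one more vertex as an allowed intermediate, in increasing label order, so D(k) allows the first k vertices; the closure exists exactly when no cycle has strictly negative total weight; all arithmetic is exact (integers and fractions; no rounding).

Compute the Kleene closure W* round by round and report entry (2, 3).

D(0):
  [0, 19, ∞]
  [∞, 0, -4]
  [-3, 19, 0]
D(1):
  [0, 19, ∞]
  [∞, 0, -4]
  [-3, 16, 0]
D(2):
  [0, 19, 15]
  [∞, 0, -4]
  [-3, 16, 0]
D(3):
  [0, 19, 15]
  [-7, 0, -4]
  [-3, 16, 0]
Answer: W*[2][3] = -4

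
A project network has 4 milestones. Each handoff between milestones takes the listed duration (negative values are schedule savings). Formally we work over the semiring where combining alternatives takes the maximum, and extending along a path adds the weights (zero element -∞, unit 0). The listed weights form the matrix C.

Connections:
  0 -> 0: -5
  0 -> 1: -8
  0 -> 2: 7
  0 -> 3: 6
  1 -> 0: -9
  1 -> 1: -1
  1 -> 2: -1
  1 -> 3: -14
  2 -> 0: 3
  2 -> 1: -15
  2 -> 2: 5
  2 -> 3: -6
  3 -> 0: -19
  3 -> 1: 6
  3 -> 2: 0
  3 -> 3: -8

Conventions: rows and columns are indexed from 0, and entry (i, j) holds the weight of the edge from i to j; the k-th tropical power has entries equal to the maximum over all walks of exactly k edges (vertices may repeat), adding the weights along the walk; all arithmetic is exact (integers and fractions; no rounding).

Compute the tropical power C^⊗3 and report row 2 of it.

C^⊗2:
  [10, 12, 12, 1]
  [2, -2, 4, -3]
  [8, 0, 10, 9]
  [3, 5, 5, -6]
C^⊗3:
  [15, 11, 17, 16]
  [7, 3, 9, 8]
  [13, 15, 15, 14]
  [8, 4, 10, 9]
Answer: row 2 of C^⊗3 = [13, 15, 15, 14]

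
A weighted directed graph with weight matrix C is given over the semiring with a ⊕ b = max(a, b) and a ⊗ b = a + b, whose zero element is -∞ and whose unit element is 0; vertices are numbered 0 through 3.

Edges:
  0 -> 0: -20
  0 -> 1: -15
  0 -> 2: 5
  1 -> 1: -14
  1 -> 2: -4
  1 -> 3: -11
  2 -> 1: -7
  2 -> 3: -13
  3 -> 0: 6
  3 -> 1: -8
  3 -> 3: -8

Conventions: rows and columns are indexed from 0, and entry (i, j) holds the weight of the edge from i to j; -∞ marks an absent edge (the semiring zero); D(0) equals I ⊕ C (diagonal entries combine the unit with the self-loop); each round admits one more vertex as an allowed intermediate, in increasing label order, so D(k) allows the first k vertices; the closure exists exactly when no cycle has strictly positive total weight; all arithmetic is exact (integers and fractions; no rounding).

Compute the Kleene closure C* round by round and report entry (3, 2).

D(0):
  [0, -15, 5, -∞]
  [-∞, 0, -4, -11]
  [-∞, -7, 0, -13]
  [6, -8, -∞, 0]
D(1):
  [0, -15, 5, -∞]
  [-∞, 0, -4, -11]
  [-∞, -7, 0, -13]
  [6, -8, 11, 0]
D(2):
  [0, -15, 5, -26]
  [-∞, 0, -4, -11]
  [-∞, -7, 0, -13]
  [6, -8, 11, 0]
D(3):
  [0, -2, 5, -8]
  [-∞, 0, -4, -11]
  [-∞, -7, 0, -13]
  [6, 4, 11, 0]
D(4):
  [0, -2, 5, -8]
  [-5, 0, 0, -11]
  [-7, -7, 0, -13]
  [6, 4, 11, 0]
Answer: C*[3][2] = 11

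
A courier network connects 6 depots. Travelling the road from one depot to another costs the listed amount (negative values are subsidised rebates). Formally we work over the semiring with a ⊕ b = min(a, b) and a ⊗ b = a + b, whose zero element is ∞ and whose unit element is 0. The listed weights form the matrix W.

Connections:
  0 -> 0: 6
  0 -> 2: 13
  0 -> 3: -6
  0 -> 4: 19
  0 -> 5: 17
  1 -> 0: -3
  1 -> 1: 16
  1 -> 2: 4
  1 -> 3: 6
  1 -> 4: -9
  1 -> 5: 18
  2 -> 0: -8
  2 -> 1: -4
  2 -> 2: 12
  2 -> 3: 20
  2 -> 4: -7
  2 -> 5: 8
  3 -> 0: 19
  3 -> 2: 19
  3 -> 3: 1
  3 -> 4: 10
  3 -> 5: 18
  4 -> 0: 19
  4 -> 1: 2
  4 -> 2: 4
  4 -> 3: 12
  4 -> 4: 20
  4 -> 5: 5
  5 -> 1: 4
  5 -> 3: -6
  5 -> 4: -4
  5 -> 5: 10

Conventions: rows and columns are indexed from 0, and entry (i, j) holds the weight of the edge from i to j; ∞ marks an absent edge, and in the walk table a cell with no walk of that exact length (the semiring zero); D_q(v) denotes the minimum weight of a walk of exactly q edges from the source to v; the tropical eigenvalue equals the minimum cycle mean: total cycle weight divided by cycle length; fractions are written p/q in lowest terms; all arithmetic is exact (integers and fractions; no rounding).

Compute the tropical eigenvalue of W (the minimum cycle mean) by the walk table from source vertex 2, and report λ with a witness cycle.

q=0: [∞, ∞, 0, ∞, ∞, ∞]
q=1: [-8, -4, 12, 20, -7, 8]
q=2: [-7, -5, -3, -14, -13, -2]
q=3: [-11, -11, -9, -13, -14, -8]
q=4: [-17, -13, -10, -17, -20, -9]
q=5: [-18, -18, -16, -23, -22, -15]
q=6: [-24, -20, -18, -24, -27, -17]
Optimal cycle mean attained by: cycle 1->4->1, total (-9) + 2, length 2.
Answer: λ = -7/2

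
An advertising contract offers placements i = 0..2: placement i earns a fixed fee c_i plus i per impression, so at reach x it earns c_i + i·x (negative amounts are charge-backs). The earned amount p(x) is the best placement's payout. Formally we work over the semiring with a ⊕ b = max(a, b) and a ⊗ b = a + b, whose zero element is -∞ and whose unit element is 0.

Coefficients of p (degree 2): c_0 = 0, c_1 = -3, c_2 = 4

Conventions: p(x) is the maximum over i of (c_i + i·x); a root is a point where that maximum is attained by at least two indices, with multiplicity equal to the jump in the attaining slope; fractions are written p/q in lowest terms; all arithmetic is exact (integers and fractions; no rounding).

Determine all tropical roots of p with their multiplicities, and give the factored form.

hull edge (i=0, c=0) to (i=2, c=4): slope 2, span 2
Factored form: p(x) = 4 ⊗ (x ⊕ (-2)) ⊗ (x ⊕ (-2))
Answer: roots = -2 (mult 2)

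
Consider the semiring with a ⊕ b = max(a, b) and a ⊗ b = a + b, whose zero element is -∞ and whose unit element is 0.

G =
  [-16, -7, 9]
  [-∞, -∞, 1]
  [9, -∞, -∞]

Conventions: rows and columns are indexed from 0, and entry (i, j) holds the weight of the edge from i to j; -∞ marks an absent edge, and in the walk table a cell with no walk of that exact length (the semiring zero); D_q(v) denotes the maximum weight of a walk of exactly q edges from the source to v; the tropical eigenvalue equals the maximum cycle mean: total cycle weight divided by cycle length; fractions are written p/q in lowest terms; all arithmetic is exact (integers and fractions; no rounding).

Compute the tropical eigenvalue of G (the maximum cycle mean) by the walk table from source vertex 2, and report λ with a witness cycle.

q=0: [-∞, -∞, 0]
q=1: [9, -∞, -∞]
q=2: [-7, 2, 18]
q=3: [27, -14, 3]
Optimal cycle mean attained by: cycle 0->2->0, total 9 + 9, length 2.
Answer: λ = 9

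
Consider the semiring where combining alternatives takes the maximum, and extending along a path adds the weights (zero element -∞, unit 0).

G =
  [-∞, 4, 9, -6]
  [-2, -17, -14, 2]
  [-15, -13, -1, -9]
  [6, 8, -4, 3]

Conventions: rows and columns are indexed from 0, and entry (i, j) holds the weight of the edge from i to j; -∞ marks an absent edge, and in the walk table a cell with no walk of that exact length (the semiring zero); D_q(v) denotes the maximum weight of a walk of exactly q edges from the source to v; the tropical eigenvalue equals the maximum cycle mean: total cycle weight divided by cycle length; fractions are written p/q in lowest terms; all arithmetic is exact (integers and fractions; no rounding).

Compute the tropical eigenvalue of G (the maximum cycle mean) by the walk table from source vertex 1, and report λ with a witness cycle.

q=0: [-∞, 0, -∞, -∞]
q=1: [-2, -17, -14, 2]
q=2: [8, 10, 7, 5]
q=3: [11, 13, 17, 12]
q=4: [18, 20, 20, 15]
Optimal cycle mean attained by: cycle 1->3->1, total 2 + 8, length 2.
Answer: λ = 5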